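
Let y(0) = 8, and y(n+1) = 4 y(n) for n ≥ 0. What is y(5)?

8192

y(1) = 4·8 = 32
y(2) = 4·32 = 128
y(3) = 4·128 = 512
y(4) = 4·512 = 2048
y(5) = 4·2048 = 8192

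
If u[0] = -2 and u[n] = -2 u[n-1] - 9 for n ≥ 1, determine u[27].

The fixed point is -9/(1 + 2) = -3, so u[n] + 3 = -2(u[n-1] + 3).
Hence u[n] = 1·(-2)^n - 3.
u[27] = 1·(-2)^{27} - 3 = 1·-134217728 - 3 = -134217731.

-134217731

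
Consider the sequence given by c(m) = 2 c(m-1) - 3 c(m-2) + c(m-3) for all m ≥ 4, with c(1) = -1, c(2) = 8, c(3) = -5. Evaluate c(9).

-6

c(4) = 2*(-5) - 3*8 + (-1) = -35
c(5) = 2*(-35) - 3*(-5) + 8 = -47
c(6) = 2*(-47) - 3*(-35) + (-5) = 6
c(7) = 2*6 - 3*(-47) + (-35) = 118
c(8) = 2*118 - 3*6 + (-47) = 171
c(9) = 2*171 - 3*118 + 6 = -6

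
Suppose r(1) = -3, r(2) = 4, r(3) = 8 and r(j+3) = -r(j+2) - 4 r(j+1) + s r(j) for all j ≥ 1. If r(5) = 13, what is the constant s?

3

r(4) = -24 - 3s
r(5) = -8 + 7s
So -8 + 7s = 13, giving s = 3.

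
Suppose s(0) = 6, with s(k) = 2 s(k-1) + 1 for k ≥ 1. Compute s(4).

111

s(1) = 2*6 + 1 = 13
s(2) = 2*13 + 1 = 27
s(3) = 2*27 + 1 = 55
s(4) = 2*55 + 1 = 111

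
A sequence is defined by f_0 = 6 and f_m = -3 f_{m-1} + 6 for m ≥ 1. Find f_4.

366

f_1 = -3(6) + 6 = -12
f_2 = -3(-12) + 6 = 42
f_3 = -3(42) + 6 = -120
f_4 = -3(-120) + 6 = 366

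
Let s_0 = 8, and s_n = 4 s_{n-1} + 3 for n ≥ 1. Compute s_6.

s_1 = 4(8) + 3 = 35
s_2 = 4(35) + 3 = 143
s_3 = 4(143) + 3 = 575
s_4 = 4(575) + 3 = 2303
s_5 = 4(2303) + 3 = 9215
s_6 = 4(9215) + 3 = 36863

36863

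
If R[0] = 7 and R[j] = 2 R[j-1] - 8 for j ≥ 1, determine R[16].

-65528

The fixed point is -8/(1 - 2) = 8, so R[j] - 8 = 2(R[j-1] - 8).
Hence R[j] = -1·2^j + 8.
R[16] = -1·2^{16} + 8 = -1·65536 + 8 = -65528.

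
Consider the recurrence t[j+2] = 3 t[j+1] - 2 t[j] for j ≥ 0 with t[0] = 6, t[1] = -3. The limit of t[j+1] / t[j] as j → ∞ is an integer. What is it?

The characteristic equation is r^2 - 3r + 2 = 0, which factors as (r - 2)(r - 1) = 0.
So the roots are 2 and 1. Since |2| > |1| and the coefficient of 2^j is non-zero, the ratio tends to 2.

2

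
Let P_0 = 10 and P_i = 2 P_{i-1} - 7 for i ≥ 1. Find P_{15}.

98311

The fixed point is -7/(1 - 2) = 7, so P_i - 7 = 2(P_{i-1} - 7).
Hence P_i = 3·2^i + 7.
P_{15} = 3·2^{15} + 7 = 3·32768 + 7 = 98311.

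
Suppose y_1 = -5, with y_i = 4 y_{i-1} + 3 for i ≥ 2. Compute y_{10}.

y_2 = 4·(-5) + 3 = -17
y_3 = 4·(-17) + 3 = -65
y_4 = 4·(-65) + 3 = -257
y_5 = 4·(-257) + 3 = -1025
y_6 = 4·(-1025) + 3 = -4097
y_7 = 4·(-4097) + 3 = -16385
y_8 = 4·(-16385) + 3 = -65537
y_9 = 4·(-65537) + 3 = -262145
y_{10} = 4·(-262145) + 3 = -1048577

-1048577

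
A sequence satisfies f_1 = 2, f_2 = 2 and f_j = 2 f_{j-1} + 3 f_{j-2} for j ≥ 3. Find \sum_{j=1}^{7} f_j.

f_3 = 2*2 + 3*2 = 10
f_4 = 2*10 + 3*2 = 26
f_5 = 2*26 + 3*10 = 82
f_6 = 2*82 + 3*26 = 242
f_7 = 2*242 + 3*82 = 730
Sum = 2 + 2 + 10 + 26 + 82 + 242 + 730 = 1094

1094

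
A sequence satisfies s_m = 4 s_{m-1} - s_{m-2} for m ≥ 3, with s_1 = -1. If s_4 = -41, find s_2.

Let s_2 = z.
s_3 = 1 + 4z
s_4 = 4 + 15z
So 4 + 15z = -41, giving z = -3.

-3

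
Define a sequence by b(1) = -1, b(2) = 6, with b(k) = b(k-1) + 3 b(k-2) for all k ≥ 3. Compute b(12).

b(3) = 6 + 3(-1) = 3
b(4) = 3 + 3(6) = 21
b(5) = 21 + 3(3) = 30
b(6) = 30 + 3(21) = 93
b(7) = 93 + 3(30) = 183
b(8) = 183 + 3(93) = 462
b(9) = 462 + 3(183) = 1011
b(10) = 1011 + 3(462) = 2397
b(11) = 2397 + 3(1011) = 5430
b(12) = 5430 + 3(2397) = 12621

12621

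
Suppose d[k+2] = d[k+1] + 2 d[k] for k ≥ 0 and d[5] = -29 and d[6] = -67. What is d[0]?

Rearranging, d[k-2] = (d[k] - d[k-1]) / 2.
d[4] = (-67 - (-29)) / 2 = -38/2 = -19
d[3] = (-29 - (-19)) / 2 = -10/2 = -5
d[2] = (-19 - (-5)) / 2 = -14/2 = -7
d[1] = (-5 - (-7)) / 2 = 2/2 = 1
d[0] = (-7 - 1) / 2 = -8/2 = -4

-4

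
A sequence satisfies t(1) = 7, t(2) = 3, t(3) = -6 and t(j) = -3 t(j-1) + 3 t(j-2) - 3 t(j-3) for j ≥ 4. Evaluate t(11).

-163134

t(4) = -3(-6) + 3(3) - 3(7) = 6
t(5) = -3(6) + 3(-6) - 3(3) = -45
t(6) = -3(-45) + 3(6) - 3(-6) = 171
t(7) = -3(171) + 3(-45) - 3(6) = -666
t(8) = -3(-666) + 3(171) - 3(-45) = 2646
t(9) = -3(2646) + 3(-666) - 3(171) = -10449
t(10) = -3(-10449) + 3(2646) - 3(-666) = 41283
t(11) = -3(41283) + 3(-10449) - 3(2646) = -163134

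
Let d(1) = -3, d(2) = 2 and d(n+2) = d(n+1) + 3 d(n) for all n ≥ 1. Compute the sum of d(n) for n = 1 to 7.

d(3) = 2 + 3*(-3) = -7
d(4) = (-7) + 3*2 = -1
d(5) = (-1) + 3*(-7) = -22
d(6) = (-22) + 3*(-1) = -25
d(7) = (-25) + 3*(-22) = -91
Sum = (-3) + 2 + (-7) + (-1) + (-22) + (-25) + (-91) = -147

-147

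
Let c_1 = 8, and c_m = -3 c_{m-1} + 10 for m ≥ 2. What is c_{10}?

-108254

c_2 = -3*8 + 10 = -14
c_3 = -3*(-14) + 10 = 52
c_4 = -3*52 + 10 = -146
c_5 = -3*(-146) + 10 = 448
c_6 = -3*448 + 10 = -1334
c_7 = -3*(-1334) + 10 = 4012
c_8 = -3*4012 + 10 = -12026
c_9 = -3*(-12026) + 10 = 36088
c_{10} = -3*36088 + 10 = -108254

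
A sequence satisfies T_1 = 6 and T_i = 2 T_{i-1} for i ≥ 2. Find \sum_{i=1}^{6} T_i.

T_2 = 2(6) = 12
T_3 = 2(12) = 24
T_4 = 2(24) = 48
T_5 = 2(48) = 96
T_6 = 2(96) = 192
Sum = 6 + 12 + 24 + 48 + 96 + 192 = 378

378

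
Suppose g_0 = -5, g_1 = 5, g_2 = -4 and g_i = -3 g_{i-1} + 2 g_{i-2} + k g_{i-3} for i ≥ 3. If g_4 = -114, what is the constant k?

-2

g_3 = 22 - 5k
g_4 = -74 + 20k
So -74 + 20k = -114, giving k = -2.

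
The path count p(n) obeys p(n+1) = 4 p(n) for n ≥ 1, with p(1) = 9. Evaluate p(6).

9216

p(2) = 4·9 = 36
p(3) = 4·36 = 144
p(4) = 4·144 = 576
p(5) = 4·576 = 2304
p(6) = 4·2304 = 9216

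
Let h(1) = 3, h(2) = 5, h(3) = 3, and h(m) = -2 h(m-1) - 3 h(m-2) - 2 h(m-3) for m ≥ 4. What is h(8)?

37

h(4) = -2(3) - 3(5) - 2(3) = -27
h(5) = -2(-27) - 3(3) - 2(5) = 35
h(6) = -2(35) - 3(-27) - 2(3) = 5
h(7) = -2(5) - 3(35) - 2(-27) = -61
h(8) = -2(-61) - 3(5) - 2(35) = 37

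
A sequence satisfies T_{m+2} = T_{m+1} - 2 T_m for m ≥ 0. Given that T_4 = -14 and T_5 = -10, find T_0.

Rearranging, T_{m-2} = (T_m - T_{m-1}) / -2.
T_3 = (-10 - (-14)) / -2 = 4/-2 = -2
T_2 = (-14 - (-2)) / -2 = -12/-2 = 6
T_1 = (-2 - 6) / -2 = -8/-2 = 4
T_0 = (6 - 4) / -2 = 2/-2 = -1

-1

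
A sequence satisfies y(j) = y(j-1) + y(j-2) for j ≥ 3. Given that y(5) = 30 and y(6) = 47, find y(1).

Rearranging, y(j-2) = y(j) - y(j-1).
y(4) = 47 - 30 = 17
y(3) = 30 - 17 = 13
y(2) = 17 - 13 = 4
y(1) = 13 - 4 = 9

9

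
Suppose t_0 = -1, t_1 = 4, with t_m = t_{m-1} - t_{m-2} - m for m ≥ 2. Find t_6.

t_2 = 4 - (-1) - 2 = 3
t_3 = 3 - 4 - 3 = -4
t_4 = (-4) - 3 - 4 = -11
t_5 = (-11) - (-4) - 5 = -12
t_6 = (-12) - (-11) - 6 = -7

-7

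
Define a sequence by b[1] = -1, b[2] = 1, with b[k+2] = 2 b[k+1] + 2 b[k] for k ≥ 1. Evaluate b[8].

b[3] = 2·1 + 2·(-1) = 0
b[4] = 2·0 + 2·1 = 2
b[5] = 2·2 + 2·0 = 4
b[6] = 2·4 + 2·2 = 12
b[7] = 2·12 + 2·4 = 32
b[8] = 2·32 + 2·12 = 88

88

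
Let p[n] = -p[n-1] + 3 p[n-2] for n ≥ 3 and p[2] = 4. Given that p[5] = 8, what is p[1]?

Let p[1] = w.
p[3] = -4 + 3w
p[4] = 16 - 3w
p[5] = -28 + 12w
So -28 + 12w = 8, giving w = 3.

3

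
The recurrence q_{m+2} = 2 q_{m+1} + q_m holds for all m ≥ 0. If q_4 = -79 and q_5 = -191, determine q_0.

1

Rearranging, q_{m-2} = q_m - 2 q_{m-1}.
q_3 = -191 - 2(-79) = -33
q_2 = -79 - 2(-33) = -13
q_1 = -33 - 2(-13) = -7
q_0 = -13 - 2(-7) = 1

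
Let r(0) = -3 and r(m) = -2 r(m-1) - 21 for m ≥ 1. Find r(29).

The fixed point is -21/(1 + 2) = -7, so r(m) + 7 = -2(r(m-1) + 7).
Hence r(m) = 4·(-2)^m - 7.
r(29) = 4·(-2)^{29} - 7 = 4·-536870912 - 7 = -2147483655.

-2147483655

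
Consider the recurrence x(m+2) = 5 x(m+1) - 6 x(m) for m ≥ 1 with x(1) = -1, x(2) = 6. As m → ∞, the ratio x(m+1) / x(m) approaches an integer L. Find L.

3

The characteristic equation is r^2 - 5r + 6 = 0, which factors as (r - 3)(r - 2) = 0.
So the roots are 3 and 2. Since |3| > |2| and the coefficient of 3^m is non-zero, the ratio tends to 3.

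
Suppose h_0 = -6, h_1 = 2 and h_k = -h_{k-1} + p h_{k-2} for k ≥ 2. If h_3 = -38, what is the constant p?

h_2 = -2 - 6p
h_3 = 2 + 8p
So 2 + 8p = -38, giving p = -5.

-5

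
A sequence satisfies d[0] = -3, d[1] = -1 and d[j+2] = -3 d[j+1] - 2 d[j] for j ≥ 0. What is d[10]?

d[2] = -3(-1) - 2(-3) = 9
d[3] = -3(9) - 2(-1) = -25
d[4] = -3(-25) - 2(9) = 57
d[5] = -3(57) - 2(-25) = -121
d[6] = -3(-121) - 2(57) = 249
d[7] = -3(249) - 2(-121) = -505
d[8] = -3(-505) - 2(249) = 1017
d[9] = -3(1017) - 2(-505) = -2041
d[10] = -3(-2041) - 2(1017) = 4089

4089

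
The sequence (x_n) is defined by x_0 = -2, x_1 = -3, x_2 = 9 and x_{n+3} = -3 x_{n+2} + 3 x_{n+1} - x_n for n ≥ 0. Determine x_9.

-111103

x_3 = -3*9 + 3*(-3) - (-2) = -34
x_4 = -3*(-34) + 3*9 - (-3) = 132
x_5 = -3*132 + 3*(-34) - 9 = -507
x_6 = -3*(-507) + 3*132 - (-34) = 1951
x_7 = -3*1951 + 3*(-507) - 132 = -7506
x_8 = -3*(-7506) + 3*1951 - (-507) = 28878
x_9 = -3*28878 + 3*(-7506) - 1951 = -111103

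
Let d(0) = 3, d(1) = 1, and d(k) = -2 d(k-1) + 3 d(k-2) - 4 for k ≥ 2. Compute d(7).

-551

d(2) = -2*1 + 3*3 - 4 = 3
d(3) = -2*3 + 3*1 - 4 = -7
d(4) = -2*(-7) + 3*3 - 4 = 19
d(5) = -2*19 + 3*(-7) - 4 = -63
d(6) = -2*(-63) + 3*19 - 4 = 179
d(7) = -2*179 + 3*(-63) - 4 = -551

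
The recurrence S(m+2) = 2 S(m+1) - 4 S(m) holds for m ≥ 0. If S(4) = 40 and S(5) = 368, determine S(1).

-5

Rearranging, S(m-2) = (S(m) - 2 S(m-1)) / -4.
S(3) = (368 - 2(40)) / -4 = 288/-4 = -72
S(2) = (40 - 2(-72)) / -4 = 184/-4 = -46
S(1) = (-72 - 2(-46)) / -4 = 20/-4 = -5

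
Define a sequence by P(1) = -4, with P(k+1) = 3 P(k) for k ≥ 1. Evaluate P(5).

P(2) = 3*(-4) = -12
P(3) = 3*(-12) = -36
P(4) = 3*(-36) = -108
P(5) = 3*(-108) = -324

-324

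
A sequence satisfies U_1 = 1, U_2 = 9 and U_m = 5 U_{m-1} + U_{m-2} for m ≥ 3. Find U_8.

U_3 = 5*9 + 1 = 46
U_4 = 5*46 + 9 = 239
U_5 = 5*239 + 46 = 1241
U_6 = 5*1241 + 239 = 6444
U_7 = 5*6444 + 1241 = 33461
U_8 = 5*33461 + 6444 = 173749

173749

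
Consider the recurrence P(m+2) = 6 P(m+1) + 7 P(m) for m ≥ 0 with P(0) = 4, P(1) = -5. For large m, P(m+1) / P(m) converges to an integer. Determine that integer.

7

The characteristic equation is r^2 - 6r - 7 = 0, which factors as (r - 7)(r + 1) = 0.
So the roots are 7 and -1. Since |7| > |-1| and the coefficient of 7^m is non-zero, the ratio tends to 7.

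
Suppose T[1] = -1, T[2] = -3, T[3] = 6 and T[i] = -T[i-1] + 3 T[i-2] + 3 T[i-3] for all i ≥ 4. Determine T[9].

279

T[4] = -6 + 3*(-3) + 3*(-1) = -18
T[5] = -(-18) + 3*6 + 3*(-3) = 27
T[6] = -27 + 3*(-18) + 3*6 = -63
T[7] = -(-63) + 3*27 + 3*(-18) = 90
T[8] = -90 + 3*(-63) + 3*27 = -198
T[9] = -(-198) + 3*90 + 3*(-63) = 279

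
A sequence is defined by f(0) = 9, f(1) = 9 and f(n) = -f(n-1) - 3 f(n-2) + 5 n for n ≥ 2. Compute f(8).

f(2) = -9 - 3*9 + 10 = -26
f(3) = -(-26) - 3*9 + 15 = 14
f(4) = -14 - 3*(-26) + 20 = 84
f(5) = -84 - 3*14 + 25 = -101
f(6) = -(-101) - 3*84 + 30 = -121
f(7) = -(-121) - 3*(-101) + 35 = 459
f(8) = -459 - 3*(-121) + 40 = -56

-56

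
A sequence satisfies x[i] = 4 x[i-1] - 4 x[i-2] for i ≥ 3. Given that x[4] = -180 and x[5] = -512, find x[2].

Rearranging, x[i-2] = (x[i] - 4 x[i-1]) / -4.
x[3] = (-512 - 4*(-180)) / -4 = 208/-4 = -52
x[2] = (-180 - 4*(-52)) / -4 = 28/-4 = -7

-7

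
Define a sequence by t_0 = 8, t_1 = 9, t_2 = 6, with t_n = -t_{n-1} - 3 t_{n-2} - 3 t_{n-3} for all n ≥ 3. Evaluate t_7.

t_3 = -6 - 3*9 - 3*8 = -57
t_4 = -(-57) - 3*6 - 3*9 = 12
t_5 = -12 - 3*(-57) - 3*6 = 141
t_6 = -141 - 3*12 - 3*(-57) = -6
t_7 = -(-6) - 3*141 - 3*12 = -453

-453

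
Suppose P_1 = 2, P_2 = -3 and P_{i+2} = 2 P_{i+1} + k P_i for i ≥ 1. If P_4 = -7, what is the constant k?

P_3 = -6 + 2k
P_4 = -12 + k
So -12 + k = -7, giving k = 5.

5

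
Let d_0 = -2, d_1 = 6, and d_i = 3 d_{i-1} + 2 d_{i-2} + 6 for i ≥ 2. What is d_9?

d_2 = 3*6 + 2*(-2) + 6 = 20
d_3 = 3*20 + 2*6 + 6 = 78
d_4 = 3*78 + 2*20 + 6 = 280
d_5 = 3*280 + 2*78 + 6 = 1002
d_6 = 3*1002 + 2*280 + 6 = 3572
d_7 = 3*3572 + 2*1002 + 6 = 12726
d_8 = 3*12726 + 2*3572 + 6 = 45328
d_9 = 3*45328 + 2*12726 + 6 = 161442

161442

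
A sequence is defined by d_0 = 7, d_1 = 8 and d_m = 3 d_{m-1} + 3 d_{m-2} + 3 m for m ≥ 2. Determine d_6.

d_2 = 3(8) + 3(7) + 6 = 51
d_3 = 3(51) + 3(8) + 9 = 186
d_4 = 3(186) + 3(51) + 12 = 723
d_5 = 3(723) + 3(186) + 15 = 2742
d_6 = 3(2742) + 3(723) + 18 = 10413

10413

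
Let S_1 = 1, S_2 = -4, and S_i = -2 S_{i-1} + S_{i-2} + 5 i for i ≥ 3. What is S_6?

-228

S_3 = -2·(-4) + 1 + 15 = 24
S_4 = -2·24 + (-4) + 20 = -32
S_5 = -2·(-32) + 24 + 25 = 113
S_6 = -2·113 + (-32) + 30 = -228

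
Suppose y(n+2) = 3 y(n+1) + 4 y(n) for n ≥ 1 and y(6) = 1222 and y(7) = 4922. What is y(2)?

Rearranging, y(n-2) = (y(n) - 3 y(n-1)) / 4.
y(5) = (4922 - 3·1222) / 4 = 1256/4 = 314
y(4) = (1222 - 3·314) / 4 = 280/4 = 70
y(3) = (314 - 3·70) / 4 = 104/4 = 26
y(2) = (70 - 3·26) / 4 = -8/4 = -2

-2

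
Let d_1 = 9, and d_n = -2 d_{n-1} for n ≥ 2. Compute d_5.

144

d_2 = -2*9 = -18
d_3 = -2*(-18) = 36
d_4 = -2*36 = -72
d_5 = -2*(-72) = 144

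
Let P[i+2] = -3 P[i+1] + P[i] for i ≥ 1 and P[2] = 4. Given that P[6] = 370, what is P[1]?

Let P[1] = x.
P[3] = -12 + x
P[4] = 40 - 3x
P[5] = -132 + 10x
P[6] = 436 - 33x
So 436 - 33x = 370, giving x = 2.

2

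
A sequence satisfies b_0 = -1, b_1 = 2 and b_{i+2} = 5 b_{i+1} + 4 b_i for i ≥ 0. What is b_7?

b_2 = 5·2 + 4·(-1) = 6
b_3 = 5·6 + 4·2 = 38
b_4 = 5·38 + 4·6 = 214
b_5 = 5·214 + 4·38 = 1222
b_6 = 5·1222 + 4·214 = 6966
b_7 = 5·6966 + 4·1222 = 39718

39718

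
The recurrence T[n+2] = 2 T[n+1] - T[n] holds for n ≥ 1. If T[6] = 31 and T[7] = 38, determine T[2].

3

Rearranging, T[n-2] = -(T[n] - 2 T[n-1]).
T[5] = -(38 - 2·31) = 24
T[4] = -(31 - 2·24) = 17
T[3] = -(24 - 2·17) = 10
T[2] = -(17 - 2·10) = 3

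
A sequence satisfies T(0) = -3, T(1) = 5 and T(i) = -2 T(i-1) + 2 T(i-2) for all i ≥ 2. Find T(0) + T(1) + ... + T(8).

T(2) = -2·5 + 2·(-3) = -16
T(3) = -2·(-16) + 2·5 = 42
T(4) = -2·42 + 2·(-16) = -116
T(5) = -2·(-116) + 2·42 = 316
T(6) = -2·316 + 2·(-116) = -864
T(7) = -2·(-864) + 2·316 = 2360
T(8) = -2·2360 + 2·(-864) = -6448
Sum = (-3) + 5 + (-16) + 42 + (-116) + 316 + (-864) + 2360 + (-6448) = -4724

-4724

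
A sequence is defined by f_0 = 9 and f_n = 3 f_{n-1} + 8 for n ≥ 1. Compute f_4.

1049

f_1 = 3(9) + 8 = 35
f_2 = 3(35) + 8 = 113
f_3 = 3(113) + 8 = 347
f_4 = 3(347) + 8 = 1049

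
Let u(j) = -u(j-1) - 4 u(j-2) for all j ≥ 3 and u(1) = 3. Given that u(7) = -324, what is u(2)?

Let u(2) = x.
u(3) = -12 - x
u(4) = 12 - 3x
u(5) = 36 + 7x
u(6) = -84 + 5x
u(7) = -60 - 33x
So -60 - 33x = -324, giving x = 8.

8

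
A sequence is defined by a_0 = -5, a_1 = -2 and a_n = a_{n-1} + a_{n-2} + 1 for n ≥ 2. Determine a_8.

-74

a_2 = (-2) + (-5) + 1 = -6
a_3 = (-6) + (-2) + 1 = -7
a_4 = (-7) + (-6) + 1 = -12
a_5 = (-12) + (-7) + 1 = -18
a_6 = (-18) + (-12) + 1 = -29
a_7 = (-29) + (-18) + 1 = -46
a_8 = (-46) + (-29) + 1 = -74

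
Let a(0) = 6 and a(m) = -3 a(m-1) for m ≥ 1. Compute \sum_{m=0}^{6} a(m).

3282

a(1) = -3(6) = -18
a(2) = -3(-18) = 54
a(3) = -3(54) = -162
a(4) = -3(-162) = 486
a(5) = -3(486) = -1458
a(6) = -3(-1458) = 4374
Sum = 6 + (-18) + 54 + (-162) + 486 + (-1458) + 4374 = 3282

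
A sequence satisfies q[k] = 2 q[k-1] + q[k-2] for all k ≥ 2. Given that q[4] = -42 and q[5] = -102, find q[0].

Rearranging, q[k-2] = q[k] - 2 q[k-1].
q[3] = -102 - 2·(-42) = -18
q[2] = -42 - 2·(-18) = -6
q[1] = -18 - 2·(-6) = -6
q[0] = -6 - 2·(-6) = 6

6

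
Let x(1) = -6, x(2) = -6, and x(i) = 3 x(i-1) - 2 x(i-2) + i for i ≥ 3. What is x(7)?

x(3) = 3·(-6) - 2·(-6) + 3 = -3
x(4) = 3·(-3) - 2·(-6) + 4 = 7
x(5) = 3·7 - 2·(-3) + 5 = 32
x(6) = 3·32 - 2·7 + 6 = 88
x(7) = 3·88 - 2·32 + 7 = 207

207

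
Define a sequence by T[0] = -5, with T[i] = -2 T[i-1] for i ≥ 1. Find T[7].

640

T[1] = -2(-5) = 10
T[2] = -2(10) = -20
T[3] = -2(-20) = 40
T[4] = -2(40) = -80
T[5] = -2(-80) = 160
T[6] = -2(160) = -320
T[7] = -2(-320) = 640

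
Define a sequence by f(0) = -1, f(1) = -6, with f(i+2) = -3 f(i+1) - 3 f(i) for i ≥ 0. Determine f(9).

f(2) = -3(-6) - 3(-1) = 21
f(3) = -3(21) - 3(-6) = -45
f(4) = -3(-45) - 3(21) = 72
f(5) = -3(72) - 3(-45) = -81
f(6) = -3(-81) - 3(72) = 27
f(7) = -3(27) - 3(-81) = 162
f(8) = -3(162) - 3(27) = -567
f(9) = -3(-567) - 3(162) = 1215

1215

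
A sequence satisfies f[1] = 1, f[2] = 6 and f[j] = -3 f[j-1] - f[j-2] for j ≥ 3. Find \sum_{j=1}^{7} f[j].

-663

f[3] = -3(6) - 1 = -19
f[4] = -3(-19) - 6 = 51
f[5] = -3(51) - (-19) = -134
f[6] = -3(-134) - 51 = 351
f[7] = -3(351) - (-134) = -919
Sum = 1 + 6 + (-19) + 51 + (-134) + 351 + (-919) = -663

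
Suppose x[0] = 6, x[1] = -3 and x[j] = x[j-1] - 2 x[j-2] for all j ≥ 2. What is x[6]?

x[2] = (-3) - 2·6 = -15
x[3] = (-15) - 2·(-3) = -9
x[4] = (-9) - 2·(-15) = 21
x[5] = 21 - 2·(-9) = 39
x[6] = 39 - 2·21 = -3

-3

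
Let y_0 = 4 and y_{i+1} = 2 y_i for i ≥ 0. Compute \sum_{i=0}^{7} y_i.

y_1 = 2(4) = 8
y_2 = 2(8) = 16
y_3 = 2(16) = 32
y_4 = 2(32) = 64
y_5 = 2(64) = 128
y_6 = 2(128) = 256
y_7 = 2(256) = 512
Sum = 4 + 8 + 16 + 32 + 64 + 128 + 256 + 512 = 1020

1020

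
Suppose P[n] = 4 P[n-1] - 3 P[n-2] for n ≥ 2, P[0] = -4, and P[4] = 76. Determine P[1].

-2

Let P[1] = y.
P[2] = 12 + 4y
P[3] = 48 + 13y
P[4] = 156 + 40y
So 156 + 40y = 76, giving y = -2.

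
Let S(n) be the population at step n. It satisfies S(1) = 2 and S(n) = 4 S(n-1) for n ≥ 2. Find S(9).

131072

S(2) = 4(2) = 8
S(3) = 4(8) = 32
S(4) = 4(32) = 128
S(5) = 4(128) = 512
S(6) = 4(512) = 2048
S(7) = 4(2048) = 8192
S(8) = 4(8192) = 32768
S(9) = 4(32768) = 131072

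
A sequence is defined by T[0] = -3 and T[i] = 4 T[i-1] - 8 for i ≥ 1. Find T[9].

-1485480

T[1] = 4*(-3) - 8 = -20
T[2] = 4*(-20) - 8 = -88
T[3] = 4*(-88) - 8 = -360
T[4] = 4*(-360) - 8 = -1448
T[5] = 4*(-1448) - 8 = -5800
T[6] = 4*(-5800) - 8 = -23208
T[7] = 4*(-23208) - 8 = -92840
T[8] = 4*(-92840) - 8 = -371368
T[9] = 4*(-371368) - 8 = -1485480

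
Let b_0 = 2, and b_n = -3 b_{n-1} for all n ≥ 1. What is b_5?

-486

b_1 = -3·2 = -6
b_2 = -3·(-6) = 18
b_3 = -3·18 = -54
b_4 = -3·(-54) = 162
b_5 = -3·162 = -486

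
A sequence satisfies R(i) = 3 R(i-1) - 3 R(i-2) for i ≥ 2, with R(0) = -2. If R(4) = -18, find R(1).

Let R(1) = x.
R(2) = 6 + 3x
R(3) = 18 + 6x
R(4) = 36 + 9x
So 36 + 9x = -18, giving x = -6.

-6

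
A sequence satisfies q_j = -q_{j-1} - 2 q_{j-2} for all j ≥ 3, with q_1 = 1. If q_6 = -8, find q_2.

Let q_2 = w.
q_3 = -2 - w
q_4 = 2 - w
q_5 = 2 + 3w
q_6 = -6 - w
So -6 - w = -8, giving w = 2.

2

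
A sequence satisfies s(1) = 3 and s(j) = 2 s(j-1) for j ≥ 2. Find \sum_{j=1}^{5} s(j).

s(2) = 2·3 = 6
s(3) = 2·6 = 12
s(4) = 2·12 = 24
s(5) = 2·24 = 48
Sum = 3 + 6 + 12 + 24 + 48 = 93

93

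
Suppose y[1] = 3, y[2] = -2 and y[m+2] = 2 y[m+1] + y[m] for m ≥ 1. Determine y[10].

y[3] = 2·(-2) + 3 = -1
y[4] = 2·(-1) + (-2) = -4
y[5] = 2·(-4) + (-1) = -9
y[6] = 2·(-9) + (-4) = -22
y[7] = 2·(-22) + (-9) = -53
y[8] = 2·(-53) + (-22) = -128
y[9] = 2·(-128) + (-53) = -309
y[10] = 2·(-309) + (-128) = -746

-746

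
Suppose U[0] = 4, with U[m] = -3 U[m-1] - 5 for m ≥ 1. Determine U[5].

U[1] = -3·4 - 5 = -17
U[2] = -3·(-17) - 5 = 46
U[3] = -3·46 - 5 = -143
U[4] = -3·(-143) - 5 = 424
U[5] = -3·424 - 5 = -1277

-1277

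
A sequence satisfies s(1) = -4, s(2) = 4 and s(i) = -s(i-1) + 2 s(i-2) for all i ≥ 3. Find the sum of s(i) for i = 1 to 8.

216

s(3) = -4 + 2*(-4) = -12
s(4) = -(-12) + 2*4 = 20
s(5) = -20 + 2*(-12) = -44
s(6) = -(-44) + 2*20 = 84
s(7) = -84 + 2*(-44) = -172
s(8) = -(-172) + 2*84 = 340
Sum = (-4) + 4 + (-12) + 20 + (-44) + 84 + (-172) + 340 = 216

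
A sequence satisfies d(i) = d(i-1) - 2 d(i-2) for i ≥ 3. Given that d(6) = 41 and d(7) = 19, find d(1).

Rearranging, d(i-2) = (d(i) - d(i-1)) / -2.
d(5) = (19 - 41) / -2 = -22/-2 = 11
d(4) = (41 - 11) / -2 = 30/-2 = -15
d(3) = (11 - (-15)) / -2 = 26/-2 = -13
d(2) = (-15 - (-13)) / -2 = -2/-2 = 1
d(1) = (-13 - 1) / -2 = -14/-2 = 7

7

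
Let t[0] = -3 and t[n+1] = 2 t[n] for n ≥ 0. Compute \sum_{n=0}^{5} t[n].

t[1] = 2·(-3) = -6
t[2] = 2·(-6) = -12
t[3] = 2·(-12) = -24
t[4] = 2·(-24) = -48
t[5] = 2·(-48) = -96
Sum = (-3) + (-6) + (-12) + (-24) + (-48) + (-96) = -189

-189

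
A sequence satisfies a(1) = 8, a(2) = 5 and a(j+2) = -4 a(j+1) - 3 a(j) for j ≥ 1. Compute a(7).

-4724

a(3) = -4·5 - 3·8 = -44
a(4) = -4·(-44) - 3·5 = 161
a(5) = -4·161 - 3·(-44) = -512
a(6) = -4·(-512) - 3·161 = 1565
a(7) = -4·1565 - 3·(-512) = -4724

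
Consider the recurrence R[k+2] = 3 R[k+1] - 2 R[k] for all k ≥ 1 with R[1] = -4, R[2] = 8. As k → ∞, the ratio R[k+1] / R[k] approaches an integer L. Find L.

2

The characteristic equation is r^2 - 3r + 2 = 0, which factors as (r - 2)(r - 1) = 0.
So the roots are 2 and 1. Since |2| > |1| and the coefficient of 2^k is non-zero, the ratio tends to 2.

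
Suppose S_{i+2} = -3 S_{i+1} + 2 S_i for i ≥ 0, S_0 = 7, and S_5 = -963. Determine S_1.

-3

Let S_1 = y.
S_2 = 14 - 3y
S_3 = -42 + 11y
S_4 = 154 - 39y
S_5 = -546 + 139y
So -546 + 139y = -963, giving y = -3.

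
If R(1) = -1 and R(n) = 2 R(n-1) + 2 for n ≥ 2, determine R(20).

524286

The fixed point is 2/(1 - 2) = -2, so R(n) + 2 = 2(R(n-1) + 2).
Hence R(n) = 1·2^{n-1} - 2.
R(20) = 1·2^{19} - 2 = 1·524288 - 2 = 524286.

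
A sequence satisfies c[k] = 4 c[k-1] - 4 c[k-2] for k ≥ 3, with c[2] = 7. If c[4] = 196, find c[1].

Let c[1] = x.
c[3] = 28 - 4x
c[4] = 84 - 16x
So 84 - 16x = 196, giving x = -7.

-7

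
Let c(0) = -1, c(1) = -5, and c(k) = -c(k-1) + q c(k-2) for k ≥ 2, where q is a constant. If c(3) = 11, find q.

c(2) = 5 - q
c(3) = -5 - 4q
So -5 - 4q = 11, giving q = -4.

-4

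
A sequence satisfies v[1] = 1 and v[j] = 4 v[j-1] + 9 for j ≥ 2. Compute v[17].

17179869181

The fixed point is 9/(1 - 4) = -3, so v[j] + 3 = 4(v[j-1] + 3).
Hence v[j] = 4·4^{j-1} - 3.
v[17] = 4·4^{16} - 3 = 4·4294967296 - 3 = 17179869181.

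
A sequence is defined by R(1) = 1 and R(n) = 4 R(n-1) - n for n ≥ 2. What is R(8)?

3644

R(2) = 4(1) - 2 = 2
R(3) = 4(2) - 3 = 5
R(4) = 4(5) - 4 = 16
R(5) = 4(16) - 5 = 59
R(6) = 4(59) - 6 = 230
R(7) = 4(230) - 7 = 913
R(8) = 4(913) - 8 = 3644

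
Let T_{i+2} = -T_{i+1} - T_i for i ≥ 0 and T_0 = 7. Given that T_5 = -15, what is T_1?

Let T_1 = z.
T_2 = -7 - z
T_3 = 7
T_4 = z
T_5 = -7 - z
So -7 - z = -15, giving z = 8.

8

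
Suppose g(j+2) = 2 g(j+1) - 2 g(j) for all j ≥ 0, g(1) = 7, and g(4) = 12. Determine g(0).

Let g(0) = x.
g(2) = 14 - 2x
g(3) = 14 - 4x
g(4) = -4x
So -4x = 12, giving x = -3.

-3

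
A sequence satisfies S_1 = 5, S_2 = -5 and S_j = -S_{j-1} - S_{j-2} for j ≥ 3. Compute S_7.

5

S_3 = -(-5) - 5 = 0
S_4 = -0 - (-5) = 5
S_5 = -5 - 0 = -5
S_6 = -(-5) - 5 = 0
S_7 = -0 - (-5) = 5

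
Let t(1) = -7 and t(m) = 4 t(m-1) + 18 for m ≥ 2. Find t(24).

The fixed point is 18/(1 - 4) = -6, so t(m) + 6 = 4(t(m-1) + 6).
Hence t(m) = -1·4^{m-1} - 6.
t(24) = -1·4^{23} - 6 = -1·70368744177664 - 6 = -70368744177670.

-70368744177670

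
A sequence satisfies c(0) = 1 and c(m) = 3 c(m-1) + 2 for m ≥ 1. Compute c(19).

2324522933

The fixed point is 2/(1 - 3) = -1, so c(m) + 1 = 3(c(m-1) + 1).
Hence c(m) = 2·3^m - 1.
c(19) = 2·3^{19} - 1 = 2·1162261467 - 1 = 2324522933.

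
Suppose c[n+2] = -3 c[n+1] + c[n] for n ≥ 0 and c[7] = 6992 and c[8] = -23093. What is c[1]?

Rearranging, c[n-2] = c[n] + 3 c[n-1].
c[6] = -23093 + 3·6992 = -2117
c[5] = 6992 + 3·(-2117) = 641
c[4] = -2117 + 3·641 = -194
c[3] = 641 + 3·(-194) = 59
c[2] = -194 + 3·59 = -17
c[1] = 59 + 3·(-17) = 8

8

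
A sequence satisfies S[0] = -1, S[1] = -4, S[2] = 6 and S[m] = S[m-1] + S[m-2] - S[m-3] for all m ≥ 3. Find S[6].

20

S[3] = 6 + (-4) - (-1) = 3
S[4] = 3 + 6 - (-4) = 13
S[5] = 13 + 3 - 6 = 10
S[6] = 10 + 13 - 3 = 20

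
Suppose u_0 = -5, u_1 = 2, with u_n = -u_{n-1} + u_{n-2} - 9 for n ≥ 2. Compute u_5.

34

u_2 = -2 + (-5) - 9 = -16
u_3 = -(-16) + 2 - 9 = 9
u_4 = -9 + (-16) - 9 = -34
u_5 = -(-34) + 9 - 9 = 34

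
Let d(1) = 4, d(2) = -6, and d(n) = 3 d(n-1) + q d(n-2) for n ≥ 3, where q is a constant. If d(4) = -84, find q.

d(3) = -18 + 4q
d(4) = -54 + 6q
So -54 + 6q = -84, giving q = -5.

-5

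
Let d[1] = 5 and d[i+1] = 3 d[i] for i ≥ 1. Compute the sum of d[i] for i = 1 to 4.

200

d[2] = 3·5 = 15
d[3] = 3·15 = 45
d[4] = 3·45 = 135
Sum = 5 + 15 + 45 + 135 = 200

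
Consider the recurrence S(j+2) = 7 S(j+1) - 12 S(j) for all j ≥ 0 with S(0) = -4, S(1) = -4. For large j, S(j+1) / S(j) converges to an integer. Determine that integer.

4

The characteristic equation is r^2 - 7r + 12 = 0, which factors as (r - 4)(r - 3) = 0.
So the roots are 4 and 3. Since |4| > |3| and the coefficient of 4^j is non-zero, the ratio tends to 4.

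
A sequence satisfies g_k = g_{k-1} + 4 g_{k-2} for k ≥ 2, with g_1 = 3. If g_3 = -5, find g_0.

Let g_0 = x.
g_2 = 3 + 4x
g_3 = 15 + 4x
So 15 + 4x = -5, giving x = -5.

-5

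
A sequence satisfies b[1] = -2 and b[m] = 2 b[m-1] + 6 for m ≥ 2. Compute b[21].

4194298

The fixed point is 6/(1 - 2) = -6, so b[m] + 6 = 2(b[m-1] + 6).
Hence b[m] = 4·2^{m-1} - 6.
b[21] = 4·2^{20} - 6 = 4·1048576 - 6 = 4194298.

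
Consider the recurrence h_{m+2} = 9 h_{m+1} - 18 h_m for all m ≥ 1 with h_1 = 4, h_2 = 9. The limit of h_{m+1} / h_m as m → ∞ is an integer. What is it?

The characteristic equation is r^2 - 9r + 18 = 0, which factors as (r - 6)(r - 3) = 0.
So the roots are 6 and 3. Since |6| > |3| and the coefficient of 6^m is non-zero, the ratio tends to 6.

6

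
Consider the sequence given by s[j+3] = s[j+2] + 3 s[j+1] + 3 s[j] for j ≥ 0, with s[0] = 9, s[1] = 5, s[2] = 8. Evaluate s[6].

680

s[3] = 8 + 3·5 + 3·9 = 50
s[4] = 50 + 3·8 + 3·5 = 89
s[5] = 89 + 3·50 + 3·8 = 263
s[6] = 263 + 3·89 + 3·50 = 680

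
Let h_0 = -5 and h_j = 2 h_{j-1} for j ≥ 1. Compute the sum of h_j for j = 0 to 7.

-1275

h_1 = 2*(-5) = -10
h_2 = 2*(-10) = -20
h_3 = 2*(-20) = -40
h_4 = 2*(-40) = -80
h_5 = 2*(-80) = -160
h_6 = 2*(-160) = -320
h_7 = 2*(-320) = -640
Sum = (-5) + (-10) + (-20) + (-40) + (-80) + (-160) + (-320) + (-640) = -1275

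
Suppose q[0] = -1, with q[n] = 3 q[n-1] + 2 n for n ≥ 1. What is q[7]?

1085

q[1] = 3·(-1) + 2 = -1
q[2] = 3·(-1) + 4 = 1
q[3] = 3·1 + 6 = 9
q[4] = 3·9 + 8 = 35
q[5] = 3·35 + 10 = 115
q[6] = 3·115 + 12 = 357
q[7] = 3·357 + 14 = 1085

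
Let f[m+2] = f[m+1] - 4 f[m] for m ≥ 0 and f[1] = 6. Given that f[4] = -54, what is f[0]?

Let f[0] = v.
f[2] = 6 - 4v
f[3] = -18 - 4v
f[4] = -42 + 12v
So -42 + 12v = -54, giving v = -1.

-1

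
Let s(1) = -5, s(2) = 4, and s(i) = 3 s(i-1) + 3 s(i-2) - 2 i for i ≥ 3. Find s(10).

-83435

s(3) = 3·4 + 3·(-5) - 6 = -9
s(4) = 3·(-9) + 3·4 - 8 = -23
s(5) = 3·(-23) + 3·(-9) - 10 = -106
s(6) = 3·(-106) + 3·(-23) - 12 = -399
s(7) = 3·(-399) + 3·(-106) - 14 = -1529
s(8) = 3·(-1529) + 3·(-399) - 16 = -5800
s(9) = 3·(-5800) + 3·(-1529) - 18 = -22005
s(10) = 3·(-22005) + 3·(-5800) - 20 = -83435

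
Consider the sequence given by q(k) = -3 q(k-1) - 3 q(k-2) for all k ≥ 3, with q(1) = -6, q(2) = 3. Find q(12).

q(3) = -3(3) - 3(-6) = 9
q(4) = -3(9) - 3(3) = -36
q(5) = -3(-36) - 3(9) = 81
q(6) = -3(81) - 3(-36) = -135
q(7) = -3(-135) - 3(81) = 162
q(8) = -3(162) - 3(-135) = -81
q(9) = -3(-81) - 3(162) = -243
q(10) = -3(-243) - 3(-81) = 972
q(11) = -3(972) - 3(-243) = -2187
q(12) = -3(-2187) - 3(972) = 3645

3645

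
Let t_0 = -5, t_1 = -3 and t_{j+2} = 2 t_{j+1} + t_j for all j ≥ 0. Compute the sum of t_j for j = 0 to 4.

-105

t_2 = 2(-3) + (-5) = -11
t_3 = 2(-11) + (-3) = -25
t_4 = 2(-25) + (-11) = -61
Sum = (-5) + (-3) + (-11) + (-25) + (-61) = -105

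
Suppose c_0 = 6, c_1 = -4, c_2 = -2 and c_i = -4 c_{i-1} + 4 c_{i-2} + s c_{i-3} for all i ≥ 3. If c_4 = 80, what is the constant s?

c_3 = -8 + 6s
c_4 = 24 - 28s
So 24 - 28s = 80, giving s = -2.

-2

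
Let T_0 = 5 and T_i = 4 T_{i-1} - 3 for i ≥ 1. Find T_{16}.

The fixed point is -3/(1 - 4) = 1, so T_i - 1 = 4(T_{i-1} - 1).
Hence T_i = 4·4^i + 1.
T_{16} = 4·4^{16} + 1 = 4·4294967296 + 1 = 17179869185.

17179869185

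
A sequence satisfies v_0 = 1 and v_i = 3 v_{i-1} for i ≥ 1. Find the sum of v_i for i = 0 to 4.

v_1 = 3(1) = 3
v_2 = 3(3) = 9
v_3 = 3(9) = 27
v_4 = 3(27) = 81
Sum = 1 + 3 + 9 + 27 + 81 = 121

121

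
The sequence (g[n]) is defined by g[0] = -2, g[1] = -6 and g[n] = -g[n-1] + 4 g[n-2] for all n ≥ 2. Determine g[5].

g[2] = -(-6) + 4·(-2) = -2
g[3] = -(-2) + 4·(-6) = -22
g[4] = -(-22) + 4·(-2) = 14
g[5] = -14 + 4·(-22) = -102

-102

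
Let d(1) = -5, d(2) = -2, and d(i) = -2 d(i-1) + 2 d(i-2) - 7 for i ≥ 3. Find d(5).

-63

d(3) = -2(-2) + 2(-5) - 7 = -13
d(4) = -2(-13) + 2(-2) - 7 = 15
d(5) = -2(15) + 2(-13) - 7 = -63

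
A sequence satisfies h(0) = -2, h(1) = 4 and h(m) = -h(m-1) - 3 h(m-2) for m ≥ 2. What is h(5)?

h(2) = -4 - 3(-2) = 2
h(3) = -2 - 3(4) = -14
h(4) = -(-14) - 3(2) = 8
h(5) = -8 - 3(-14) = 34

34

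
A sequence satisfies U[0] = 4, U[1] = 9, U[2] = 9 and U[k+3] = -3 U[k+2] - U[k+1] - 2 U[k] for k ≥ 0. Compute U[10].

59757

U[3] = -3·9 - 9 - 2·4 = -44
U[4] = -3·(-44) - 9 - 2·9 = 105
U[5] = -3·105 - (-44) - 2·9 = -289
U[6] = -3·(-289) - 105 - 2·(-44) = 850
U[7] = -3·850 - (-289) - 2·105 = -2471
U[8] = -3·(-2471) - 850 - 2·(-289) = 7141
U[9] = -3·7141 - (-2471) - 2·850 = -20652
U[10] = -3·(-20652) - 7141 - 2·(-2471) = 59757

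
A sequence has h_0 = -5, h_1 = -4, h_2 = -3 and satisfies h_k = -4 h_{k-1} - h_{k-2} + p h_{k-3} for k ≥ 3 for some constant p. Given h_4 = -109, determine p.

h_3 = 16 - 5p
h_4 = -61 + 16p
So -61 + 16p = -109, giving p = -3.

-3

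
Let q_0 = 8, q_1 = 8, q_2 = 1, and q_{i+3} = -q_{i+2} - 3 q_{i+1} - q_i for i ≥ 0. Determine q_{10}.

-1175

q_3 = -1 - 3(8) - 8 = -33
q_4 = -(-33) - 3(1) - 8 = 22
q_5 = -22 - 3(-33) - 1 = 76
q_6 = -76 - 3(22) - (-33) = -109
q_7 = -(-109) - 3(76) - 22 = -141
q_8 = -(-141) - 3(-109) - 76 = 392
q_9 = -392 - 3(-141) - (-109) = 140
q_{10} = -140 - 3(392) - (-141) = -1175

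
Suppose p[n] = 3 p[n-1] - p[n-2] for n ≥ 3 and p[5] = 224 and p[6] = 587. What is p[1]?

Rearranging, p[n-2] = -(p[n] - 3 p[n-1]).
p[4] = -(587 - 3·224) = 85
p[3] = -(224 - 3·85) = 31
p[2] = -(85 - 3·31) = 8
p[1] = -(31 - 3·8) = -7

-7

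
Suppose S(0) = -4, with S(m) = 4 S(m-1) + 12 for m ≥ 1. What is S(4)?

-4

S(1) = 4*(-4) + 12 = -4
S(2) = 4*(-4) + 12 = -4
S(3) = 4*(-4) + 12 = -4
S(4) = 4*(-4) + 12 = -4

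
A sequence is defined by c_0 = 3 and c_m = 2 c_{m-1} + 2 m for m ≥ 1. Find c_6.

c_1 = 2(3) + 2 = 8
c_2 = 2(8) + 4 = 20
c_3 = 2(20) + 6 = 46
c_4 = 2(46) + 8 = 100
c_5 = 2(100) + 10 = 210
c_6 = 2(210) + 12 = 432

432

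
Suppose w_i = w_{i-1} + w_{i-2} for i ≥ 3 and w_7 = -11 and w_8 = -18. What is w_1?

1

Rearranging, w_{i-2} = w_i - w_{i-1}.
w_6 = -18 - (-11) = -7
w_5 = -11 - (-7) = -4
w_4 = -7 - (-4) = -3
w_3 = -4 - (-3) = -1
w_2 = -3 - (-1) = -2
w_1 = -1 - (-2) = 1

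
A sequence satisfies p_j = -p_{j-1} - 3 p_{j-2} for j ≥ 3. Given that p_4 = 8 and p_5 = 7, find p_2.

-1

Rearranging, p_{j-2} = (p_j + p_{j-1}) / -3.
p_3 = (7 + 8) / -3 = 15/-3 = -5
p_2 = (8 + (-5)) / -3 = 3/-3 = -1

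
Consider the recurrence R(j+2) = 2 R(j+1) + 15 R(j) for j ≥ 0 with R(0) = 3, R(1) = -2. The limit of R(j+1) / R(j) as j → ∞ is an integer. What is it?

The characteristic equation is r^2 - 2r - 15 = 0, which factors as (r - 5)(r + 3) = 0.
So the roots are 5 and -3. Since |5| > |-3| and the coefficient of 5^j is non-zero, the ratio tends to 5.

5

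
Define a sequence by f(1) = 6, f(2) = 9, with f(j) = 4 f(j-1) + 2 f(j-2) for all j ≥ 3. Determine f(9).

f(3) = 4(9) + 2(6) = 48
f(4) = 4(48) + 2(9) = 210
f(5) = 4(210) + 2(48) = 936
f(6) = 4(936) + 2(210) = 4164
f(7) = 4(4164) + 2(936) = 18528
f(8) = 4(18528) + 2(4164) = 82440
f(9) = 4(82440) + 2(18528) = 366816

366816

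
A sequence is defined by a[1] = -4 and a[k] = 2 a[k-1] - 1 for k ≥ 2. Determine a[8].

-639

a[2] = 2*(-4) - 1 = -9
a[3] = 2*(-9) - 1 = -19
a[4] = 2*(-19) - 1 = -39
a[5] = 2*(-39) - 1 = -79
a[6] = 2*(-79) - 1 = -159
a[7] = 2*(-159) - 1 = -319
a[8] = 2*(-319) - 1 = -639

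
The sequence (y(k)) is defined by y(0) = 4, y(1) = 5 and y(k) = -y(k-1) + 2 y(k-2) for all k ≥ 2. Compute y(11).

y(2) = -5 + 2(4) = 3
y(3) = -3 + 2(5) = 7
y(4) = -7 + 2(3) = -1
y(5) = -(-1) + 2(7) = 15
y(6) = -15 + 2(-1) = -17
y(7) = -(-17) + 2(15) = 47
y(8) = -47 + 2(-17) = -81
y(9) = -(-81) + 2(47) = 175
y(10) = -175 + 2(-81) = -337
y(11) = -(-337) + 2(175) = 687

687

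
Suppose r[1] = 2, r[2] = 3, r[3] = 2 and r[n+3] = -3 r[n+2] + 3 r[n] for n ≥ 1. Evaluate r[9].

r[4] = -3(2) + 3(2) = 0
r[5] = -3(0) + 3(3) = 9
r[6] = -3(9) + 3(2) = -21
r[7] = -3(-21) + 3(0) = 63
r[8] = -3(63) + 3(9) = -162
r[9] = -3(-162) + 3(-21) = 423

423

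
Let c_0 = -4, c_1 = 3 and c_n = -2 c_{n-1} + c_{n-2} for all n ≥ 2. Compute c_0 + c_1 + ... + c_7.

c_2 = -2(3) + (-4) = -10
c_3 = -2(-10) + 3 = 23
c_4 = -2(23) + (-10) = -56
c_5 = -2(-56) + 23 = 135
c_6 = -2(135) + (-56) = -326
c_7 = -2(-326) + 135 = 787
Sum = (-4) + 3 + (-10) + 23 + (-56) + 135 + (-326) + 787 = 552

552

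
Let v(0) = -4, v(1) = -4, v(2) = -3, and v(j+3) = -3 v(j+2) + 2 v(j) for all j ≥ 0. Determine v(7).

v(3) = -3·(-3) + 2·(-4) = 1
v(4) = -3·1 + 2·(-4) = -11
v(5) = -3·(-11) + 2·(-3) = 27
v(6) = -3·27 + 2·1 = -79
v(7) = -3·(-79) + 2·(-11) = 215

215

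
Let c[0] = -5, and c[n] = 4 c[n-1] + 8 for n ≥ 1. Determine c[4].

c[1] = 4*(-5) + 8 = -12
c[2] = 4*(-12) + 8 = -40
c[3] = 4*(-40) + 8 = -152
c[4] = 4*(-152) + 8 = -600

-600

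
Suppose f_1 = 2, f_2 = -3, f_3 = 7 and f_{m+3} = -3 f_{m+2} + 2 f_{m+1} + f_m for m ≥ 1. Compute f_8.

-3666

f_4 = -3·7 + 2·(-3) + 2 = -25
f_5 = -3·(-25) + 2·7 + (-3) = 86
f_6 = -3·86 + 2·(-25) + 7 = -301
f_7 = -3·(-301) + 2·86 + (-25) = 1050
f_8 = -3·1050 + 2·(-301) + 86 = -3666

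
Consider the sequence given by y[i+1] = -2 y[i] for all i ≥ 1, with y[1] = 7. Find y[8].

-896

y[2] = -2*7 = -14
y[3] = -2*(-14) = 28
y[4] = -2*28 = -56
y[5] = -2*(-56) = 112
y[6] = -2*112 = -224
y[7] = -2*(-224) = 448
y[8] = -2*448 = -896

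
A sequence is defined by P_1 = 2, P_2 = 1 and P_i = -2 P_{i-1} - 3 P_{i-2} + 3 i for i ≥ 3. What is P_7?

P_3 = -2(1) - 3(2) + 9 = 1
P_4 = -2(1) - 3(1) + 12 = 7
P_5 = -2(7) - 3(1) + 15 = -2
P_6 = -2(-2) - 3(7) + 18 = 1
P_7 = -2(1) - 3(-2) + 21 = 25

25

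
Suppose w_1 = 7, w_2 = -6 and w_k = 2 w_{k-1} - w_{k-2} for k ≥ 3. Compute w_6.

-58

w_3 = 2(-6) - 7 = -19
w_4 = 2(-19) - (-6) = -32
w_5 = 2(-32) - (-19) = -45
w_6 = 2(-45) - (-32) = -58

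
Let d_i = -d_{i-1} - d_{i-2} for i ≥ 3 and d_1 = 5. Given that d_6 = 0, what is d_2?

-5

Let d_2 = y.
d_3 = -5 - y
d_4 = 5
d_5 = y
d_6 = -5 - y
So -5 - y = 0, giving y = -5.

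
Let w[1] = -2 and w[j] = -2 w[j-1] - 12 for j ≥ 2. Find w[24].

-16777220

The fixed point is -12/(1 + 2) = -4, so w[j] + 4 = -2(w[j-1] + 4).
Hence w[j] = 2·(-2)^{j-1} - 4.
w[24] = 2·(-2)^{23} - 4 = 2·-8388608 - 4 = -16777220.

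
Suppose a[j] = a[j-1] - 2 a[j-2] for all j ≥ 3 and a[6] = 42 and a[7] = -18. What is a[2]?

-6

Rearranging, a[j-2] = (a[j] - a[j-1]) / -2.
a[5] = (-18 - 42) / -2 = -60/-2 = 30
a[4] = (42 - 30) / -2 = 12/-2 = -6
a[3] = (30 - (-6)) / -2 = 36/-2 = -18
a[2] = (-6 - (-18)) / -2 = 12/-2 = -6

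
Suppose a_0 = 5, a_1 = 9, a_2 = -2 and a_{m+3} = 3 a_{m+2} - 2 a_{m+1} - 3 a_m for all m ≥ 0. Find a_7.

a_3 = 3*(-2) - 2*9 - 3*5 = -39
a_4 = 3*(-39) - 2*(-2) - 3*9 = -140
a_5 = 3*(-140) - 2*(-39) - 3*(-2) = -336
a_6 = 3*(-336) - 2*(-140) - 3*(-39) = -611
a_7 = 3*(-611) - 2*(-336) - 3*(-140) = -741

-741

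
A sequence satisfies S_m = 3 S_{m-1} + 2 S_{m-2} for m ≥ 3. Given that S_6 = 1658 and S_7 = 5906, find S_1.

7

Rearranging, S_{m-2} = (S_m - 3 S_{m-1}) / 2.
S_5 = (5906 - 3*1658) / 2 = 932/2 = 466
S_4 = (1658 - 3*466) / 2 = 260/2 = 130
S_3 = (466 - 3*130) / 2 = 76/2 = 38
S_2 = (130 - 3*38) / 2 = 16/2 = 8
S_1 = (38 - 3*8) / 2 = 14/2 = 7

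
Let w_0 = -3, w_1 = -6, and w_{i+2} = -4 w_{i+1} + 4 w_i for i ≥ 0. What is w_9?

w_2 = -4·(-6) + 4·(-3) = 12
w_3 = -4·12 + 4·(-6) = -72
w_4 = -4·(-72) + 4·12 = 336
w_5 = -4·336 + 4·(-72) = -1632
w_6 = -4·(-1632) + 4·336 = 7872
w_7 = -4·7872 + 4·(-1632) = -38016
w_8 = -4·(-38016) + 4·7872 = 183552
w_9 = -4·183552 + 4·(-38016) = -886272

-886272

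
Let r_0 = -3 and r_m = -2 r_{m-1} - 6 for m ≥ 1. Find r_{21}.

2097150

The fixed point is -6/(1 + 2) = -2, so r_m + 2 = -2(r_{m-1} + 2).
Hence r_m = -1·(-2)^m - 2.
r_{21} = -1·(-2)^{21} - 2 = -1·-2097152 - 2 = 2097150.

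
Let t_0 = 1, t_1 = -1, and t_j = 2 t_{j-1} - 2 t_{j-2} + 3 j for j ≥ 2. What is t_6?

t_2 = 2(-1) - 2(1) + 6 = 2
t_3 = 2(2) - 2(-1) + 9 = 15
t_4 = 2(15) - 2(2) + 12 = 38
t_5 = 2(38) - 2(15) + 15 = 61
t_6 = 2(61) - 2(38) + 18 = 64

64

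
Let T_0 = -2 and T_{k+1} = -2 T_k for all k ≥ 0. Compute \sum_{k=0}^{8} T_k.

-342

T_1 = -2·(-2) = 4
T_2 = -2·4 = -8
T_3 = -2·(-8) = 16
T_4 = -2·16 = -32
T_5 = -2·(-32) = 64
T_6 = -2·64 = -128
T_7 = -2·(-128) = 256
T_8 = -2·256 = -512
Sum = (-2) + 4 + (-8) + 16 + (-32) + 64 + (-128) + 256 + (-512) = -342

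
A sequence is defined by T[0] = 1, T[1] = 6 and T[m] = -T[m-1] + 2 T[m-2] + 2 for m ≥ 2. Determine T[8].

-362

T[2] = -6 + 2(1) + 2 = -2
T[3] = -(-2) + 2(6) + 2 = 16
T[4] = -16 + 2(-2) + 2 = -18
T[5] = -(-18) + 2(16) + 2 = 52
T[6] = -52 + 2(-18) + 2 = -86
T[7] = -(-86) + 2(52) + 2 = 192
T[8] = -192 + 2(-86) + 2 = -362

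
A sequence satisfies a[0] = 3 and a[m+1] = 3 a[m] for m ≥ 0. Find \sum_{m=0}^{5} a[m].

1092

a[1] = 3·3 = 9
a[2] = 3·9 = 27
a[3] = 3·27 = 81
a[4] = 3·81 = 243
a[5] = 3·243 = 729
Sum = 3 + 9 + 27 + 81 + 243 + 729 = 1092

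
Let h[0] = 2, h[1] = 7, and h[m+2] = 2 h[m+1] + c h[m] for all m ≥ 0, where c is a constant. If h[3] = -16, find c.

h[2] = 14 + 2c
h[3] = 28 + 11c
So 28 + 11c = -16, giving c = -4.

-4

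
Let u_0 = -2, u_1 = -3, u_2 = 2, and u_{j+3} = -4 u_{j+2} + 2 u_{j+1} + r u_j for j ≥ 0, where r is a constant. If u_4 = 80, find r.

4

u_3 = -14 - 2r
u_4 = 60 + 5r
So 60 + 5r = 80, giving r = 4.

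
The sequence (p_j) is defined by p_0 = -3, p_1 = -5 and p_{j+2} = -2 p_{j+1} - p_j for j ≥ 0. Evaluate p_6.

45

p_2 = -2(-5) - (-3) = 13
p_3 = -2(13) - (-5) = -21
p_4 = -2(-21) - 13 = 29
p_5 = -2(29) - (-21) = -37
p_6 = -2(-37) - 29 = 45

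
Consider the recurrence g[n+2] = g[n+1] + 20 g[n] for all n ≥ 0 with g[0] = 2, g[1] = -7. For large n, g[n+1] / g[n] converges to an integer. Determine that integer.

The characteristic equation is r^2 - r - 20 = 0, which factors as (r - 5)(r + 4) = 0.
So the roots are 5 and -4. Since |5| > |-4| and the coefficient of 5^n is non-zero, the ratio tends to 5.

5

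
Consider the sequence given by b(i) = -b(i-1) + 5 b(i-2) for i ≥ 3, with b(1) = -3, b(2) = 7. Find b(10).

b(3) = -7 + 5·(-3) = -22
b(4) = -(-22) + 5·7 = 57
b(5) = -57 + 5·(-22) = -167
b(6) = -(-167) + 5·57 = 452
b(7) = -452 + 5·(-167) = -1287
b(8) = -(-1287) + 5·452 = 3547
b(9) = -3547 + 5·(-1287) = -9982
b(10) = -(-9982) + 5·3547 = 27717

27717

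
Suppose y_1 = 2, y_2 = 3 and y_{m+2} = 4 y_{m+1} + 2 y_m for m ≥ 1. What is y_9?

122272

y_3 = 4·3 + 2·2 = 16
y_4 = 4·16 + 2·3 = 70
y_5 = 4·70 + 2·16 = 312
y_6 = 4·312 + 2·70 = 1388
y_7 = 4·1388 + 2·312 = 6176
y_8 = 4·6176 + 2·1388 = 27480
y_9 = 4·27480 + 2·6176 = 122272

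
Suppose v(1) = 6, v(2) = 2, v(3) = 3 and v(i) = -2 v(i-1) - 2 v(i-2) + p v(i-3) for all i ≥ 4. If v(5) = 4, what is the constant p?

v(4) = -10 + 6p
v(5) = 14 - 10p
So 14 - 10p = 4, giving p = 1.

1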